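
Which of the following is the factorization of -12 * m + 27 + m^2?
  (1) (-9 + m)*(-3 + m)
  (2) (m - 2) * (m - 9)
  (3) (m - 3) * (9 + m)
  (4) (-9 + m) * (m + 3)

We need to factor -12 * m + 27 + m^2.
The factored form is (-9 + m)*(-3 + m).
1) (-9 + m)*(-3 + m)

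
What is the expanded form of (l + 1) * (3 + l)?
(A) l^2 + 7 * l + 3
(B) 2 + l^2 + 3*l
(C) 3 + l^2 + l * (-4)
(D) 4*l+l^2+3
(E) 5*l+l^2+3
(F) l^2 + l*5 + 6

Expanding (l + 1) * (3 + l):
= 4*l+l^2+3
D) 4*l+l^2+3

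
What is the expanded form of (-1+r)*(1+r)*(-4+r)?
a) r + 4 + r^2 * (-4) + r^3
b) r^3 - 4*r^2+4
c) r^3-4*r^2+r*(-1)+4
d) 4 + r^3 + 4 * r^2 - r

Expanding (-1+r)*(1+r)*(-4+r):
= r^3-4*r^2+r*(-1)+4
c) r^3-4*r^2+r*(-1)+4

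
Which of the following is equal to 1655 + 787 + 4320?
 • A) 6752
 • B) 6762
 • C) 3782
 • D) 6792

First: 1655 + 787 = 2442
Then: 2442 + 4320 = 6762
B) 6762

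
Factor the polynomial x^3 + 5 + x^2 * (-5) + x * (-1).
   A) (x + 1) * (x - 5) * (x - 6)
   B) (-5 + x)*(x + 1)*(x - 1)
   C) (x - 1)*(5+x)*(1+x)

We need to factor x^3 + 5 + x^2 * (-5) + x * (-1).
The factored form is (-5 + x)*(x + 1)*(x - 1).
B) (-5 + x)*(x + 1)*(x - 1)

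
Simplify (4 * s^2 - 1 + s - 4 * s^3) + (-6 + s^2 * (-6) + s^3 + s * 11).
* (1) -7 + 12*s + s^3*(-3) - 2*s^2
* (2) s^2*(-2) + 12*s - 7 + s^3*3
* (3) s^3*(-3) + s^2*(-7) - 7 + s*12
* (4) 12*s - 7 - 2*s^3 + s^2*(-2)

Adding the polynomials and combining like terms:
(4*s^2 - 1 + s - 4*s^3) + (-6 + s^2*(-6) + s^3 + s*11)
= -7 + 12*s + s^3*(-3) - 2*s^2
1) -7 + 12*s + s^3*(-3) - 2*s^2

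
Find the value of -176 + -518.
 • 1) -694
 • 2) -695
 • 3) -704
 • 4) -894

-176 + -518 = -694
1) -694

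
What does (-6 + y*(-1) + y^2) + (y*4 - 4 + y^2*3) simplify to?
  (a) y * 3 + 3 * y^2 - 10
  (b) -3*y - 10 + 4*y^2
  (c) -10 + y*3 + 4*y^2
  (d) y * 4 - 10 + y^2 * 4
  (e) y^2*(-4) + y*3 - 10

Adding the polynomials and combining like terms:
(-6 + y*(-1) + y^2) + (y*4 - 4 + y^2*3)
= -10 + y*3 + 4*y^2
c) -10 + y*3 + 4*y^2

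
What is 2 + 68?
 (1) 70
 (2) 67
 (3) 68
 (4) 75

2 + 68 = 70
1) 70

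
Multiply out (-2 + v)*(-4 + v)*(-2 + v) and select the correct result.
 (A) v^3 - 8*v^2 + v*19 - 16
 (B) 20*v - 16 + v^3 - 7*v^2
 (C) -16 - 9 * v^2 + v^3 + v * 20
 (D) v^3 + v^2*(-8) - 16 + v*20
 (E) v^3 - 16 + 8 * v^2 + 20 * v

Expanding (-2 + v)*(-4 + v)*(-2 + v):
= v^3 + v^2*(-8) - 16 + v*20
D) v^3 + v^2*(-8) - 16 + v*20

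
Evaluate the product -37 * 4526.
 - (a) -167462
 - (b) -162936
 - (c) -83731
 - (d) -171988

-37 * 4526 = -167462
a) -167462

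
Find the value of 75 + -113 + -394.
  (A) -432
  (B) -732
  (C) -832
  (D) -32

First: 75 + -113 = -38
Then: -38 + -394 = -432
A) -432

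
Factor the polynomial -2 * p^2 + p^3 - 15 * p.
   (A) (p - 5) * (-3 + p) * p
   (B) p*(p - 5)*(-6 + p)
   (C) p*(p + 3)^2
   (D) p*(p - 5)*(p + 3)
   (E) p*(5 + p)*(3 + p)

We need to factor -2 * p^2 + p^3 - 15 * p.
The factored form is p*(p - 5)*(p + 3).
D) p*(p - 5)*(p + 3)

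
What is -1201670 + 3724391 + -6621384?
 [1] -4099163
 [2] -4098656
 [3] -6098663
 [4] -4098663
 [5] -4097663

First: -1201670 + 3724391 = 2522721
Then: 2522721 + -6621384 = -4098663
4) -4098663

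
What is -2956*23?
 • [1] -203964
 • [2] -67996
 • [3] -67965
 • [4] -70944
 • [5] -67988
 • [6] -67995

-2956 * 23 = -67988
5) -67988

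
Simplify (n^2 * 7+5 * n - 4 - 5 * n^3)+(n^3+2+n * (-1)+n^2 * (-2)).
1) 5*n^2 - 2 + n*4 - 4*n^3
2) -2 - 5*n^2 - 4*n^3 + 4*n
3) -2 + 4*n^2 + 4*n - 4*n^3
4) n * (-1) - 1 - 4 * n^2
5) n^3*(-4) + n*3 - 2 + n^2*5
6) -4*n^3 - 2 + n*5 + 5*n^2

Adding the polynomials and combining like terms:
(n^2*7 + 5*n - 4 - 5*n^3) + (n^3 + 2 + n*(-1) + n^2*(-2))
= 5*n^2 - 2 + n*4 - 4*n^3
1) 5*n^2 - 2 + n*4 - 4*n^3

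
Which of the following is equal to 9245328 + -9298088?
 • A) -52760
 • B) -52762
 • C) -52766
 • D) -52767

9245328 + -9298088 = -52760
A) -52760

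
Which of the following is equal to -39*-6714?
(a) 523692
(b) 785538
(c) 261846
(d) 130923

-39 * -6714 = 261846
c) 261846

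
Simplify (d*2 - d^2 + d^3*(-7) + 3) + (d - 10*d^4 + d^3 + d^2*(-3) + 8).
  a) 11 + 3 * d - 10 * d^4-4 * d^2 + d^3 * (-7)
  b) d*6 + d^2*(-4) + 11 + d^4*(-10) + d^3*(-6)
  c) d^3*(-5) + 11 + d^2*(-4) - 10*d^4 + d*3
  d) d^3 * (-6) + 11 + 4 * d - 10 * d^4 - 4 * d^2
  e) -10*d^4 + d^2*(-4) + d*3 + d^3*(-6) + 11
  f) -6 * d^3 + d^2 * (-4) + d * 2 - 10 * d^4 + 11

Adding the polynomials and combining like terms:
(d*2 - d^2 + d^3*(-7) + 3) + (d - 10*d^4 + d^3 + d^2*(-3) + 8)
= -10*d^4 + d^2*(-4) + d*3 + d^3*(-6) + 11
e) -10*d^4 + d^2*(-4) + d*3 + d^3*(-6) + 11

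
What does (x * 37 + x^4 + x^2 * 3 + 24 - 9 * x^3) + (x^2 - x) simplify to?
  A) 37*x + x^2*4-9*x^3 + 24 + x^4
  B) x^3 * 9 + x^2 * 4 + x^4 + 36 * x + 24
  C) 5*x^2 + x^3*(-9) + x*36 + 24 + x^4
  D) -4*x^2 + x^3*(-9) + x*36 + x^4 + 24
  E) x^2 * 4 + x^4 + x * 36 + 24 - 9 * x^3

Adding the polynomials and combining like terms:
(x*37 + x^4 + x^2*3 + 24 - 9*x^3) + (x^2 - x)
= x^2 * 4 + x^4 + x * 36 + 24 - 9 * x^3
E) x^2 * 4 + x^4 + x * 36 + 24 - 9 * x^3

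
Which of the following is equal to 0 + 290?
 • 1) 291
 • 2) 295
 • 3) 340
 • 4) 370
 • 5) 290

0 + 290 = 290
5) 290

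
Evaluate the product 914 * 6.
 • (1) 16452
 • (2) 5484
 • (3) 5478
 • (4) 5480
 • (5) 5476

914 * 6 = 5484
2) 5484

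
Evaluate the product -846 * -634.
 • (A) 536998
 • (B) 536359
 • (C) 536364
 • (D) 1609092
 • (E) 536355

-846 * -634 = 536364
C) 536364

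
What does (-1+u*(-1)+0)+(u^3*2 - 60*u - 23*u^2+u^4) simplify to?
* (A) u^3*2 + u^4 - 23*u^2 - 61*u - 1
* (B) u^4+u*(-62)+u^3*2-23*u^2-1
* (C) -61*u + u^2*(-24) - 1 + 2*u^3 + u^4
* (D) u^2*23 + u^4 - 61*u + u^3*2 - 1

Adding the polynomials and combining like terms:
(-1 + u*(-1) + 0) + (u^3*2 - 60*u - 23*u^2 + u^4)
= u^3*2 + u^4 - 23*u^2 - 61*u - 1
A) u^3*2 + u^4 - 23*u^2 - 61*u - 1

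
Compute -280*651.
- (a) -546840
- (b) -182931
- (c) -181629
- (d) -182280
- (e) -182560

-280 * 651 = -182280
d) -182280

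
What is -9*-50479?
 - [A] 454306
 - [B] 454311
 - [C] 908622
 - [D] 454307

-9 * -50479 = 454311
B) 454311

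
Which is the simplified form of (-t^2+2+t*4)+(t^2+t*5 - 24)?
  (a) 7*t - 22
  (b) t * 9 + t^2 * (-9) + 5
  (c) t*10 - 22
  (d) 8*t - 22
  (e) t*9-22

Adding the polynomials and combining like terms:
(-t^2 + 2 + t*4) + (t^2 + t*5 - 24)
= t*9-22
e) t*9-22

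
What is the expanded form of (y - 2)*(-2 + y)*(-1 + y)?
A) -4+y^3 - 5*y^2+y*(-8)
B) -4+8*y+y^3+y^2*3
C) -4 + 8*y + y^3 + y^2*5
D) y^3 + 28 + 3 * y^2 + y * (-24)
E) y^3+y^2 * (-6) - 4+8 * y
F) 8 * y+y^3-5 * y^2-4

Expanding (y - 2)*(-2 + y)*(-1 + y):
= 8 * y+y^3-5 * y^2-4
F) 8 * y+y^3-5 * y^2-4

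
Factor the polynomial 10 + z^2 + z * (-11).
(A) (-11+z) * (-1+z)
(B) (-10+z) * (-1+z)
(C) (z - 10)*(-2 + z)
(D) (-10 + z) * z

We need to factor 10 + z^2 + z * (-11).
The factored form is (-10+z) * (-1+z).
B) (-10+z) * (-1+z)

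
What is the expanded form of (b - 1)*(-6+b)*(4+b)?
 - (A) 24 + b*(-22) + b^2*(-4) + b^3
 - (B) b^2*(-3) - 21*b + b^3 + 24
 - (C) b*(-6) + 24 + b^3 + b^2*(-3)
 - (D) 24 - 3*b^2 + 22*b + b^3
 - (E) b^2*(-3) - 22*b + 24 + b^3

Expanding (b - 1)*(-6+b)*(4+b):
= b^2*(-3) - 22*b + 24 + b^3
E) b^2*(-3) - 22*b + 24 + b^3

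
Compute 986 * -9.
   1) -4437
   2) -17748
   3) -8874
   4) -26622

986 * -9 = -8874
3) -8874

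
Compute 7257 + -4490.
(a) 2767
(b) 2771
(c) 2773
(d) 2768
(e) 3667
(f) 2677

7257 + -4490 = 2767
a) 2767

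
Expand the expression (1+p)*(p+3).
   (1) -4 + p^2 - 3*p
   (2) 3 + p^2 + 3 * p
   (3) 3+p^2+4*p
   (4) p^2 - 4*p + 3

Expanding (1+p)*(p+3):
= 3+p^2+4*p
3) 3+p^2+4*p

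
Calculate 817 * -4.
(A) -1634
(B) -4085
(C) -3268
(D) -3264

817 * -4 = -3268
C) -3268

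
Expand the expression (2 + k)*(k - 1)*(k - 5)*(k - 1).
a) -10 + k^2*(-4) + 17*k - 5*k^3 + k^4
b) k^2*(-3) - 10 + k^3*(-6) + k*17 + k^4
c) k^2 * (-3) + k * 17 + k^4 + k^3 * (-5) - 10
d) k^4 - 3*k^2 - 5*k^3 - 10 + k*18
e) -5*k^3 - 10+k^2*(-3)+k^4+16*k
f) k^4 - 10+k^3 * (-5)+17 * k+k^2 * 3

Expanding (2 + k)*(k - 1)*(k - 5)*(k - 1):
= k^2 * (-3) + k * 17 + k^4 + k^3 * (-5) - 10
c) k^2 * (-3) + k * 17 + k^4 + k^3 * (-5) - 10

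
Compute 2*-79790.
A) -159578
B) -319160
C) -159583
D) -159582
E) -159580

2 * -79790 = -159580
E) -159580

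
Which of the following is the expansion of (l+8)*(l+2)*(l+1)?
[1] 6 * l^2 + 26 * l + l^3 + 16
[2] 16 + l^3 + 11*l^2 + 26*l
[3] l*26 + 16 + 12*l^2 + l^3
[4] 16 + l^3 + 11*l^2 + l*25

Expanding (l+8)*(l+2)*(l+1):
= 16 + l^3 + 11*l^2 + 26*l
2) 16 + l^3 + 11*l^2 + 26*l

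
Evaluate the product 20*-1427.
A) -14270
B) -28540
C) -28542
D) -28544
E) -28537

20 * -1427 = -28540
B) -28540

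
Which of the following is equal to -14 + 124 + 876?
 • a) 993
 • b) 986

First: -14 + 124 = 110
Then: 110 + 876 = 986
b) 986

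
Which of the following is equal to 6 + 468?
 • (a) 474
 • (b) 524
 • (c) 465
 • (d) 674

6 + 468 = 474
a) 474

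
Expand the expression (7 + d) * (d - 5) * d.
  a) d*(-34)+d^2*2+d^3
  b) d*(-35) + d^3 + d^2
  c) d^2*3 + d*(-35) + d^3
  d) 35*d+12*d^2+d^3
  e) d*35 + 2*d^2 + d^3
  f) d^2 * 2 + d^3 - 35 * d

Expanding (7 + d) * (d - 5) * d:
= d^2 * 2 + d^3 - 35 * d
f) d^2 * 2 + d^3 - 35 * d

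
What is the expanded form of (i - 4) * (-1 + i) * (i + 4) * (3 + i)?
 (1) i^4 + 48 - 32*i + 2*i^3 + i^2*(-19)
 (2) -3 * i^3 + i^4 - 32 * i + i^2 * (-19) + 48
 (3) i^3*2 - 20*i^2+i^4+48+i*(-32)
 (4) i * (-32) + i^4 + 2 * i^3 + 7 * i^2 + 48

Expanding (i - 4) * (-1 + i) * (i + 4) * (3 + i):
= i^4 + 48 - 32*i + 2*i^3 + i^2*(-19)
1) i^4 + 48 - 32*i + 2*i^3 + i^2*(-19)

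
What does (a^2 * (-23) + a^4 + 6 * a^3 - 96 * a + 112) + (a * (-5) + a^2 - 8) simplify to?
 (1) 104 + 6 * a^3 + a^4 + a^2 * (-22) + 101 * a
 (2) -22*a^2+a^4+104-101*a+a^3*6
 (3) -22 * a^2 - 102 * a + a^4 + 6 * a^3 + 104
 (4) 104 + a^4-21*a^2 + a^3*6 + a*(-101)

Adding the polynomials and combining like terms:
(a^2*(-23) + a^4 + 6*a^3 - 96*a + 112) + (a*(-5) + a^2 - 8)
= -22*a^2+a^4+104-101*a+a^3*6
2) -22*a^2+a^4+104-101*a+a^3*6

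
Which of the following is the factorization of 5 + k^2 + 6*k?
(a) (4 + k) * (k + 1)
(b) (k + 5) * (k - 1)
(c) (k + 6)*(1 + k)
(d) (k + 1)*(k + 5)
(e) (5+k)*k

We need to factor 5 + k^2 + 6*k.
The factored form is (k + 1)*(k + 5).
d) (k + 1)*(k + 5)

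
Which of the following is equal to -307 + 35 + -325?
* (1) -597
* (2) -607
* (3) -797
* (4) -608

First: -307 + 35 = -272
Then: -272 + -325 = -597
1) -597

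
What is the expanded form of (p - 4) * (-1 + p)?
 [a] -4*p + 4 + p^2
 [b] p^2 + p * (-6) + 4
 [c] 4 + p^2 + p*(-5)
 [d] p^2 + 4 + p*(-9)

Expanding (p - 4) * (-1 + p):
= 4 + p^2 + p*(-5)
c) 4 + p^2 + p*(-5)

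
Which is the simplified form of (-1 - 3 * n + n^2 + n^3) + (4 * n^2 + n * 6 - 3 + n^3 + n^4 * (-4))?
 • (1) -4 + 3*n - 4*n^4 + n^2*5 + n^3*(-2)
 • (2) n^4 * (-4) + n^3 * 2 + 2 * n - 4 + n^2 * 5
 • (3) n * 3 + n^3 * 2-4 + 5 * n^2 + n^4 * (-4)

Adding the polynomials and combining like terms:
(-1 - 3*n + n^2 + n^3) + (4*n^2 + n*6 - 3 + n^3 + n^4*(-4))
= n * 3 + n^3 * 2-4 + 5 * n^2 + n^4 * (-4)
3) n * 3 + n^3 * 2-4 + 5 * n^2 + n^4 * (-4)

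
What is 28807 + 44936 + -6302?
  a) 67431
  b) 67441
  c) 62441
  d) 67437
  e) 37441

First: 28807 + 44936 = 73743
Then: 73743 + -6302 = 67441
b) 67441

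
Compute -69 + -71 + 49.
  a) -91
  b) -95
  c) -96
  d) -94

First: -69 + -71 = -140
Then: -140 + 49 = -91
a) -91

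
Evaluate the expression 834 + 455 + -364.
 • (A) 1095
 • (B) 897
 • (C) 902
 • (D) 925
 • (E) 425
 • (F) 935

First: 834 + 455 = 1289
Then: 1289 + -364 = 925
D) 925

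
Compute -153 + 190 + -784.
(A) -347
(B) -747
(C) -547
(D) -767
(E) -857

First: -153 + 190 = 37
Then: 37 + -784 = -747
B) -747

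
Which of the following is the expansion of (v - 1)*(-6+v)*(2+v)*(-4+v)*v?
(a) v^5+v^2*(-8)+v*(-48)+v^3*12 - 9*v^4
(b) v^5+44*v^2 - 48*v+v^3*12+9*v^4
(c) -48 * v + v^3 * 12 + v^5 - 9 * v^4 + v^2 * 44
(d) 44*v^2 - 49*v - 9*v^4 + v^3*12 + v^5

Expanding (v - 1)*(-6+v)*(2+v)*(-4+v)*v:
= -48 * v + v^3 * 12 + v^5 - 9 * v^4 + v^2 * 44
c) -48 * v + v^3 * 12 + v^5 - 9 * v^4 + v^2 * 44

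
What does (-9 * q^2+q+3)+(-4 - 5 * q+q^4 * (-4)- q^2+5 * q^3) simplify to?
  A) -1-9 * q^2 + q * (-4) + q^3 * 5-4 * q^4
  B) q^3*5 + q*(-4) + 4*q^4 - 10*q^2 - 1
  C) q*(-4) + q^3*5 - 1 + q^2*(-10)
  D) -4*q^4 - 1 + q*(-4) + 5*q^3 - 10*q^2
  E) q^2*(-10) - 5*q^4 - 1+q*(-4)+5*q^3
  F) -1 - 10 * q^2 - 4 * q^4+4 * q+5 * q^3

Adding the polynomials and combining like terms:
(-9*q^2 + q + 3) + (-4 - 5*q + q^4*(-4) - q^2 + 5*q^3)
= -4*q^4 - 1 + q*(-4) + 5*q^3 - 10*q^2
D) -4*q^4 - 1 + q*(-4) + 5*q^3 - 10*q^2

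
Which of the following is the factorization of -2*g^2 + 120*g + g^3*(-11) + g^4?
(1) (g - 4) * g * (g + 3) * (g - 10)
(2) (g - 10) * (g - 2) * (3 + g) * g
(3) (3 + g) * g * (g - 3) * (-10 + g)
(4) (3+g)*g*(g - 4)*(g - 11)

We need to factor -2*g^2 + 120*g + g^3*(-11) + g^4.
The factored form is (g - 4) * g * (g + 3) * (g - 10).
1) (g - 4) * g * (g + 3) * (g - 10)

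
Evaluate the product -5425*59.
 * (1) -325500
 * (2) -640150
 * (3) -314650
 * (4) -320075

-5425 * 59 = -320075
4) -320075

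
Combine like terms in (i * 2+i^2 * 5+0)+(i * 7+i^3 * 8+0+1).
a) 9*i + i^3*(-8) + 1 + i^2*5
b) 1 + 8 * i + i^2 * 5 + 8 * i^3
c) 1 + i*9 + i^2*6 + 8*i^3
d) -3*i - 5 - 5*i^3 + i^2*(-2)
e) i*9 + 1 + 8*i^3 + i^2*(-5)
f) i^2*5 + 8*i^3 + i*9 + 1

Adding the polynomials and combining like terms:
(i*2 + i^2*5 + 0) + (i*7 + i^3*8 + 0 + 1)
= i^2*5 + 8*i^3 + i*9 + 1
f) i^2*5 + 8*i^3 + i*9 + 1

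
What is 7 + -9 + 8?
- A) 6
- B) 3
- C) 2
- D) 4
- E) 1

First: 7 + -9 = -2
Then: -2 + 8 = 6
A) 6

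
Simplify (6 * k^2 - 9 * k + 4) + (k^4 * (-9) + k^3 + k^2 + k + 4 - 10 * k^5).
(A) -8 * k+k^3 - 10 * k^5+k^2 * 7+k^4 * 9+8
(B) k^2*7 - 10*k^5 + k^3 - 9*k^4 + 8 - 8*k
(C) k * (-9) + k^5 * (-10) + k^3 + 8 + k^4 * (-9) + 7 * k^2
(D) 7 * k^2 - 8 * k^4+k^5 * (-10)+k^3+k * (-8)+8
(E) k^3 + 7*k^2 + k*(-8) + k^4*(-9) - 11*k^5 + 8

Adding the polynomials and combining like terms:
(6*k^2 - 9*k + 4) + (k^4*(-9) + k^3 + k^2 + k + 4 - 10*k^5)
= k^2*7 - 10*k^5 + k^3 - 9*k^4 + 8 - 8*k
B) k^2*7 - 10*k^5 + k^3 - 9*k^4 + 8 - 8*k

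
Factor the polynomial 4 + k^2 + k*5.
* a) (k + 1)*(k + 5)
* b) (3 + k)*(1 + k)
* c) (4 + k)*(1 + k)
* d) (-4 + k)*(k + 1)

We need to factor 4 + k^2 + k*5.
The factored form is (4 + k)*(1 + k).
c) (4 + k)*(1 + k)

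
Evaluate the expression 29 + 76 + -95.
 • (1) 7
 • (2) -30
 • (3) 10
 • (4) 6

First: 29 + 76 = 105
Then: 105 + -95 = 10
3) 10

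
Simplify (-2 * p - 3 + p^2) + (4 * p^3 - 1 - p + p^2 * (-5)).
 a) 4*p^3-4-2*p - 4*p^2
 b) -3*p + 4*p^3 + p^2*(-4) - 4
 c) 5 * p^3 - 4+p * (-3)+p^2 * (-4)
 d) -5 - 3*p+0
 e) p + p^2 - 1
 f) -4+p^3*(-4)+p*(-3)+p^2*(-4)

Adding the polynomials and combining like terms:
(-2*p - 3 + p^2) + (4*p^3 - 1 - p + p^2*(-5))
= -3*p + 4*p^3 + p^2*(-4) - 4
b) -3*p + 4*p^3 + p^2*(-4) - 4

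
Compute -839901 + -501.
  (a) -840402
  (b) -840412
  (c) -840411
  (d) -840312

-839901 + -501 = -840402
a) -840402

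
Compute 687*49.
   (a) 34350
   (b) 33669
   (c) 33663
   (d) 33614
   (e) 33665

687 * 49 = 33663
c) 33663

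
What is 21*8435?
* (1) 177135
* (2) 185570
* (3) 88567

21 * 8435 = 177135
1) 177135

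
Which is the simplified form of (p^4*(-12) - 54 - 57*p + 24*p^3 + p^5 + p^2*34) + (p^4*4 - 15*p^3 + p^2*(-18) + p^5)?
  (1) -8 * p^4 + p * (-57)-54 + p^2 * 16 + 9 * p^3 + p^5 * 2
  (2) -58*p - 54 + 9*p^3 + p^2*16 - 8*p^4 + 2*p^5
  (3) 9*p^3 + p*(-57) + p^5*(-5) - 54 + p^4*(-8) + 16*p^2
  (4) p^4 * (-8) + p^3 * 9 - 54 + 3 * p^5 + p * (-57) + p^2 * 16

Adding the polynomials and combining like terms:
(p^4*(-12) - 54 - 57*p + 24*p^3 + p^5 + p^2*34) + (p^4*4 - 15*p^3 + p^2*(-18) + p^5)
= -8 * p^4 + p * (-57)-54 + p^2 * 16 + 9 * p^3 + p^5 * 2
1) -8 * p^4 + p * (-57)-54 + p^2 * 16 + 9 * p^3 + p^5 * 2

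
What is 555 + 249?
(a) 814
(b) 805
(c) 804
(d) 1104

555 + 249 = 804
c) 804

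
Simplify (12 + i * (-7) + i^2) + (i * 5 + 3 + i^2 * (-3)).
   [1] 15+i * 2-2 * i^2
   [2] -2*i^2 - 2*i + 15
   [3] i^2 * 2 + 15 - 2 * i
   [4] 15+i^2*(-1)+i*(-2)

Adding the polynomials and combining like terms:
(12 + i*(-7) + i^2) + (i*5 + 3 + i^2*(-3))
= -2*i^2 - 2*i + 15
2) -2*i^2 - 2*i + 15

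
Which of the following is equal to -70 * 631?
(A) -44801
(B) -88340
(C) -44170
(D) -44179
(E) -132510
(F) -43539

-70 * 631 = -44170
C) -44170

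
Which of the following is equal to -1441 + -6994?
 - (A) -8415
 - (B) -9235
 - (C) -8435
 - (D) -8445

-1441 + -6994 = -8435
C) -8435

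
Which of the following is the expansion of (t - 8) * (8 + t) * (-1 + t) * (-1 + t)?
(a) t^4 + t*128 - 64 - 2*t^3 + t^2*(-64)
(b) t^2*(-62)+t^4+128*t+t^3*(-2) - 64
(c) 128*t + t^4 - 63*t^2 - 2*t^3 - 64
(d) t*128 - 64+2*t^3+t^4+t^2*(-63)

Expanding (t - 8) * (8 + t) * (-1 + t) * (-1 + t):
= 128*t + t^4 - 63*t^2 - 2*t^3 - 64
c) 128*t + t^4 - 63*t^2 - 2*t^3 - 64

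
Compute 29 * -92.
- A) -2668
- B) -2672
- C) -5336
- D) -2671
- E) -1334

29 * -92 = -2668
A) -2668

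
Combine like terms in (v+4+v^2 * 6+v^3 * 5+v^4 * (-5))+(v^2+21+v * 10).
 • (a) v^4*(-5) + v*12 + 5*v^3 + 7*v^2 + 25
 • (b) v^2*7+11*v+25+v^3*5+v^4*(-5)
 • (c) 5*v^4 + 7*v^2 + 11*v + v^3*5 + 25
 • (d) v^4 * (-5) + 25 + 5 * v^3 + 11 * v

Adding the polynomials and combining like terms:
(v + 4 + v^2*6 + v^3*5 + v^4*(-5)) + (v^2 + 21 + v*10)
= v^2*7+11*v+25+v^3*5+v^4*(-5)
b) v^2*7+11*v+25+v^3*5+v^4*(-5)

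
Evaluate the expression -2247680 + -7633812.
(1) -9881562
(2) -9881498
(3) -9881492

-2247680 + -7633812 = -9881492
3) -9881492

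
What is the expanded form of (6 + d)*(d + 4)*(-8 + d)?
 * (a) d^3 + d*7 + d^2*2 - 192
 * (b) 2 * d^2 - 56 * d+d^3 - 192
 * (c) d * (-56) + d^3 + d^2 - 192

Expanding (6 + d)*(d + 4)*(-8 + d):
= 2 * d^2 - 56 * d+d^3 - 192
b) 2 * d^2 - 56 * d+d^3 - 192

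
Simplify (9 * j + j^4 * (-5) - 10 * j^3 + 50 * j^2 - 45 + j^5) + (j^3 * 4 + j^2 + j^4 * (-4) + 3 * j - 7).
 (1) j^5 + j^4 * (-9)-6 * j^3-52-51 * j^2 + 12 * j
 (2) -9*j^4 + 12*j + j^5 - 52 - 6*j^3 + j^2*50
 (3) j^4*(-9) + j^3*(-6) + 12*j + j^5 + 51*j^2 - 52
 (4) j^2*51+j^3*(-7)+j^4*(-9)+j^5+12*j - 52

Adding the polynomials and combining like terms:
(9*j + j^4*(-5) - 10*j^3 + 50*j^2 - 45 + j^5) + (j^3*4 + j^2 + j^4*(-4) + 3*j - 7)
= j^4*(-9) + j^3*(-6) + 12*j + j^5 + 51*j^2 - 52
3) j^4*(-9) + j^3*(-6) + 12*j + j^5 + 51*j^2 - 52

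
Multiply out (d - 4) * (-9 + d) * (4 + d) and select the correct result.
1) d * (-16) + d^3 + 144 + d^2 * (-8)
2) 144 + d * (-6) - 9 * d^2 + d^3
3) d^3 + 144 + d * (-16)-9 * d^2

Expanding (d - 4) * (-9 + d) * (4 + d):
= d^3 + 144 + d * (-16)-9 * d^2
3) d^3 + 144 + d * (-16)-9 * d^2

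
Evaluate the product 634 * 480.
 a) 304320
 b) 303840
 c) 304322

634 * 480 = 304320
a) 304320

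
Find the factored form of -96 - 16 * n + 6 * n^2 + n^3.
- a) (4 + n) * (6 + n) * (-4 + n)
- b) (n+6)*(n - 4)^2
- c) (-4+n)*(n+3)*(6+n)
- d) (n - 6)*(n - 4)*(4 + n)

We need to factor -96 - 16 * n + 6 * n^2 + n^3.
The factored form is (4 + n) * (6 + n) * (-4 + n).
a) (4 + n) * (6 + n) * (-4 + n)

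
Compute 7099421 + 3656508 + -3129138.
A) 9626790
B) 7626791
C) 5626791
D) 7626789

First: 7099421 + 3656508 = 10755929
Then: 10755929 + -3129138 = 7626791
B) 7626791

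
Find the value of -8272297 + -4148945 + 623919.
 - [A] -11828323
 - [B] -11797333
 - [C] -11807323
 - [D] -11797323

First: -8272297 + -4148945 = -12421242
Then: -12421242 + 623919 = -11797323
D) -11797323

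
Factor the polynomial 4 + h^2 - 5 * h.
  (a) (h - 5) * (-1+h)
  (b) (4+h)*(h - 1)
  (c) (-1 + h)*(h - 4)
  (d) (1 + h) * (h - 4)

We need to factor 4 + h^2 - 5 * h.
The factored form is (-1 + h)*(h - 4).
c) (-1 + h)*(h - 4)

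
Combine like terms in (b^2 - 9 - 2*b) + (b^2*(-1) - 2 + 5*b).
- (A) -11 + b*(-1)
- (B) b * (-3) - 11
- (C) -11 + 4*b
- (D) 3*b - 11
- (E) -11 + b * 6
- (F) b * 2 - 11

Adding the polynomials and combining like terms:
(b^2 - 9 - 2*b) + (b^2*(-1) - 2 + 5*b)
= 3*b - 11
D) 3*b - 11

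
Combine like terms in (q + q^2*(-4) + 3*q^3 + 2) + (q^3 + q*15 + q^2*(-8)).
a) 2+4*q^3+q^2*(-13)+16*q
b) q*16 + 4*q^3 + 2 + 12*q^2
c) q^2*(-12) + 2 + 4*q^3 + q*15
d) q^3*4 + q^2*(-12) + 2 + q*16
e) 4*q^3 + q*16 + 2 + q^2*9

Adding the polynomials and combining like terms:
(q + q^2*(-4) + 3*q^3 + 2) + (q^3 + q*15 + q^2*(-8))
= q^3*4 + q^2*(-12) + 2 + q*16
d) q^3*4 + q^2*(-12) + 2 + q*16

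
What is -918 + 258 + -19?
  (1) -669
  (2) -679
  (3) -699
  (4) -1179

First: -918 + 258 = -660
Then: -660 + -19 = -679
2) -679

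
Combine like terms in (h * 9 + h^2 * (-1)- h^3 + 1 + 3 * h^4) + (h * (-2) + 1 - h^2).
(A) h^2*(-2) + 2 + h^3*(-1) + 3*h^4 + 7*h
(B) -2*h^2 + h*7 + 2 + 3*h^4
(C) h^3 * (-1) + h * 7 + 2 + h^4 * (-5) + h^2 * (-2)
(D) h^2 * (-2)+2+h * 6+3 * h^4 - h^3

Adding the polynomials and combining like terms:
(h*9 + h^2*(-1) - h^3 + 1 + 3*h^4) + (h*(-2) + 1 - h^2)
= h^2*(-2) + 2 + h^3*(-1) + 3*h^4 + 7*h
A) h^2*(-2) + 2 + h^3*(-1) + 3*h^4 + 7*h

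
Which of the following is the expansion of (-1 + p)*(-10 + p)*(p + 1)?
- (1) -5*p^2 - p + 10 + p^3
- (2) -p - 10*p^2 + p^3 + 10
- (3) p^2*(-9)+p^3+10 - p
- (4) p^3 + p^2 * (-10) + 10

Expanding (-1 + p)*(-10 + p)*(p + 1):
= -p - 10*p^2 + p^3 + 10
2) -p - 10*p^2 + p^3 + 10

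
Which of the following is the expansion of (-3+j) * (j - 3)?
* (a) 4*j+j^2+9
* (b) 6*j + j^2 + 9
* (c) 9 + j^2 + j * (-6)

Expanding (-3+j) * (j - 3):
= 9 + j^2 + j * (-6)
c) 9 + j^2 + j * (-6)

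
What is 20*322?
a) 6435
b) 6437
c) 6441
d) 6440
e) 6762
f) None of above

20 * 322 = 6440
d) 6440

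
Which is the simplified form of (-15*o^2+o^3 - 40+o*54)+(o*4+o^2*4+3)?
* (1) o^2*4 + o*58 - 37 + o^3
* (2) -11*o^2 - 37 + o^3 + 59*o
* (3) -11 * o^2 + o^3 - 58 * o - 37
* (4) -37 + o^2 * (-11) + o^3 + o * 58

Adding the polynomials and combining like terms:
(-15*o^2 + o^3 - 40 + o*54) + (o*4 + o^2*4 + 3)
= -37 + o^2 * (-11) + o^3 + o * 58
4) -37 + o^2 * (-11) + o^3 + o * 58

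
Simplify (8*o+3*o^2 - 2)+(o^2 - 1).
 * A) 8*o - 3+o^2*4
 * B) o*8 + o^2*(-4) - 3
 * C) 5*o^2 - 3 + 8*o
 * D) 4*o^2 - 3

Adding the polynomials and combining like terms:
(8*o + 3*o^2 - 2) + (o^2 - 1)
= 8*o - 3+o^2*4
A) 8*o - 3+o^2*4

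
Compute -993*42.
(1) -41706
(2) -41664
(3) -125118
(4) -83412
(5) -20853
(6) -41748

-993 * 42 = -41706
1) -41706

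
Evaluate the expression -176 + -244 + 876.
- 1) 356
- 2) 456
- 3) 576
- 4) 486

First: -176 + -244 = -420
Then: -420 + 876 = 456
2) 456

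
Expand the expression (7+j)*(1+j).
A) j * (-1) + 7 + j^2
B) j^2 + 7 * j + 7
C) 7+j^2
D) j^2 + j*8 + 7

Expanding (7+j)*(1+j):
= j^2 + j*8 + 7
D) j^2 + j*8 + 7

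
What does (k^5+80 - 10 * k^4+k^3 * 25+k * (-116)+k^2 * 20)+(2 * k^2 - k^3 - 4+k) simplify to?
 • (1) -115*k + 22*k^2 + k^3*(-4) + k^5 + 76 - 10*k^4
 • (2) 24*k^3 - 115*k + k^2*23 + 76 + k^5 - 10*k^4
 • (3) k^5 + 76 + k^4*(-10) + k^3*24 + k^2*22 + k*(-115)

Adding the polynomials and combining like terms:
(k^5 + 80 - 10*k^4 + k^3*25 + k*(-116) + k^2*20) + (2*k^2 - k^3 - 4 + k)
= k^5 + 76 + k^4*(-10) + k^3*24 + k^2*22 + k*(-115)
3) k^5 + 76 + k^4*(-10) + k^3*24 + k^2*22 + k*(-115)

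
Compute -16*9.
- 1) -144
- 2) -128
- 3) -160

-16 * 9 = -144
1) -144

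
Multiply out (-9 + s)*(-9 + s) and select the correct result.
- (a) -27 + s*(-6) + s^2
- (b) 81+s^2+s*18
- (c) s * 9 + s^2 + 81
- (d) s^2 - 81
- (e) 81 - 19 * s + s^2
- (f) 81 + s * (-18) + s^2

Expanding (-9 + s)*(-9 + s):
= 81 + s * (-18) + s^2
f) 81 + s * (-18) + s^2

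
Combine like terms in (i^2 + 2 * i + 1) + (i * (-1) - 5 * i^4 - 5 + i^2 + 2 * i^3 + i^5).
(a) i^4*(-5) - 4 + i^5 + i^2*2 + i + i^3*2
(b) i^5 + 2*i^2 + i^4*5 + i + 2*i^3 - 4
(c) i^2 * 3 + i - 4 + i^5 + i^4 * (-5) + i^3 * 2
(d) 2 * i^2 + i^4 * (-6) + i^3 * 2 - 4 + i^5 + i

Adding the polynomials and combining like terms:
(i^2 + 2*i + 1) + (i*(-1) - 5*i^4 - 5 + i^2 + 2*i^3 + i^5)
= i^4*(-5) - 4 + i^5 + i^2*2 + i + i^3*2
a) i^4*(-5) - 4 + i^5 + i^2*2 + i + i^3*2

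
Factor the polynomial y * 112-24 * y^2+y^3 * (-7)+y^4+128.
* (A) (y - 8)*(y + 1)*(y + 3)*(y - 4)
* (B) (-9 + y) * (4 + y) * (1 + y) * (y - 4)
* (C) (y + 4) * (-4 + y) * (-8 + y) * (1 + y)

We need to factor y * 112-24 * y^2+y^3 * (-7)+y^4+128.
The factored form is (y + 4) * (-4 + y) * (-8 + y) * (1 + y).
C) (y + 4) * (-4 + y) * (-8 + y) * (1 + y)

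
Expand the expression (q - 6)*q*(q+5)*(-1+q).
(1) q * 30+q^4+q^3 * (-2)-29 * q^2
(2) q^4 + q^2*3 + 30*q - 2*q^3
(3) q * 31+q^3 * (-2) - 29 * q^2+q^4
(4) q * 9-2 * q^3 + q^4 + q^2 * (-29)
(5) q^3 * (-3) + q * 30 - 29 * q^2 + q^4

Expanding (q - 6)*q*(q+5)*(-1+q):
= q * 30+q^4+q^3 * (-2)-29 * q^2
1) q * 30+q^4+q^3 * (-2)-29 * q^2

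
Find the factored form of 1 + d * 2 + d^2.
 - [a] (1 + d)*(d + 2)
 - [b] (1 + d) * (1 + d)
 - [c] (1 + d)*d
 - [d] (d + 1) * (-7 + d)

We need to factor 1 + d * 2 + d^2.
The factored form is (1 + d) * (1 + d).
b) (1 + d) * (1 + d)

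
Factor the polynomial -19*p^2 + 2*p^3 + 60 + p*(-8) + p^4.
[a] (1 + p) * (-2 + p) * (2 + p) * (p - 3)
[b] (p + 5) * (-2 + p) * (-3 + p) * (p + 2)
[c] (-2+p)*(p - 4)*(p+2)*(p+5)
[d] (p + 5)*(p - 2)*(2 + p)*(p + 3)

We need to factor -19*p^2 + 2*p^3 + 60 + p*(-8) + p^4.
The factored form is (p + 5) * (-2 + p) * (-3 + p) * (p + 2).
b) (p + 5) * (-2 + p) * (-3 + p) * (p + 2)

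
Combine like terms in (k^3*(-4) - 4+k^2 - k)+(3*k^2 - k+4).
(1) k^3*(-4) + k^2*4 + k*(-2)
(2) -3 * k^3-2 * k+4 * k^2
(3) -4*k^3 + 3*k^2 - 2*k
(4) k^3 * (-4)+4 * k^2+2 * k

Adding the polynomials and combining like terms:
(k^3*(-4) - 4 + k^2 - k) + (3*k^2 - k + 4)
= k^3*(-4) + k^2*4 + k*(-2)
1) k^3*(-4) + k^2*4 + k*(-2)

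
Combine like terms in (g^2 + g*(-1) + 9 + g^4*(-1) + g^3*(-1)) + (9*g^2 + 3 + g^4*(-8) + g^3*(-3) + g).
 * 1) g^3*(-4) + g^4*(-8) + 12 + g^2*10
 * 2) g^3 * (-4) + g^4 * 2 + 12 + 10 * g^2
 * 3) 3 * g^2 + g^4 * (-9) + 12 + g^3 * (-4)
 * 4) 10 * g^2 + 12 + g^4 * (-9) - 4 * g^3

Adding the polynomials and combining like terms:
(g^2 + g*(-1) + 9 + g^4*(-1) + g^3*(-1)) + (9*g^2 + 3 + g^4*(-8) + g^3*(-3) + g)
= 10 * g^2 + 12 + g^4 * (-9) - 4 * g^3
4) 10 * g^2 + 12 + g^4 * (-9) - 4 * g^3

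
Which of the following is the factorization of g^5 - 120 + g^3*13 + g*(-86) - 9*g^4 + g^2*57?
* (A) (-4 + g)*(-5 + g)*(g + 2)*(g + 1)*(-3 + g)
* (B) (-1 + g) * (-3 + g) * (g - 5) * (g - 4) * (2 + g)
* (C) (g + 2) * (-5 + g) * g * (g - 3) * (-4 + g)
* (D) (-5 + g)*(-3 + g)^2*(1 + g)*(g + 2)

We need to factor g^5 - 120 + g^3*13 + g*(-86) - 9*g^4 + g^2*57.
The factored form is (-4 + g)*(-5 + g)*(g + 2)*(g + 1)*(-3 + g).
A) (-4 + g)*(-5 + g)*(g + 2)*(g + 1)*(-3 + g)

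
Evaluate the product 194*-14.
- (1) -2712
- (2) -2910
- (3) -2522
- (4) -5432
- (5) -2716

194 * -14 = -2716
5) -2716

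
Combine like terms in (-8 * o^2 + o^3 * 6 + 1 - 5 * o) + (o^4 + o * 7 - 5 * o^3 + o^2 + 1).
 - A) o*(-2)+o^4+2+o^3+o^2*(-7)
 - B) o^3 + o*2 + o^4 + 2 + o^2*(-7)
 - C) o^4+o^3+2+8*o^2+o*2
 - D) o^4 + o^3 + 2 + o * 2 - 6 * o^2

Adding the polynomials and combining like terms:
(-8*o^2 + o^3*6 + 1 - 5*o) + (o^4 + o*7 - 5*o^3 + o^2 + 1)
= o^3 + o*2 + o^4 + 2 + o^2*(-7)
B) o^3 + o*2 + o^4 + 2 + o^2*(-7)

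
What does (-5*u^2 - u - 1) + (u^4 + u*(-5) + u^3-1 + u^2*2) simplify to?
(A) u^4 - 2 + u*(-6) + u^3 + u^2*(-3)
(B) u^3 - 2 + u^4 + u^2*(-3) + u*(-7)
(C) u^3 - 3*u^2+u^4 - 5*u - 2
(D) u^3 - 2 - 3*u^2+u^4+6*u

Adding the polynomials and combining like terms:
(-5*u^2 - u - 1) + (u^4 + u*(-5) + u^3 - 1 + u^2*2)
= u^4 - 2 + u*(-6) + u^3 + u^2*(-3)
A) u^4 - 2 + u*(-6) + u^3 + u^2*(-3)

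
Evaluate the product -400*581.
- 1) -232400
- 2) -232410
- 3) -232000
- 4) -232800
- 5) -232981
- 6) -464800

-400 * 581 = -232400
1) -232400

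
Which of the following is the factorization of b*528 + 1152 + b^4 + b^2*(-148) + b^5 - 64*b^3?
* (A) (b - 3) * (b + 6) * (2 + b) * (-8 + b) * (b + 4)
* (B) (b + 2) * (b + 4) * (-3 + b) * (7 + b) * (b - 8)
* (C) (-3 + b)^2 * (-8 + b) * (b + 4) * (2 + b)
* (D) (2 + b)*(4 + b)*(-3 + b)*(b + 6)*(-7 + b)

We need to factor b*528 + 1152 + b^4 + b^2*(-148) + b^5 - 64*b^3.
The factored form is (b - 3) * (b + 6) * (2 + b) * (-8 + b) * (b + 4).
A) (b - 3) * (b + 6) * (2 + b) * (-8 + b) * (b + 4)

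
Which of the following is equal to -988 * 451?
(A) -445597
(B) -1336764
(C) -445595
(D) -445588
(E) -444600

-988 * 451 = -445588
D) -445588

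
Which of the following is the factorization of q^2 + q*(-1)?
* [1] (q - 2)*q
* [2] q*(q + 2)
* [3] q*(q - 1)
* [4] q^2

We need to factor q^2 + q*(-1).
The factored form is q*(q - 1).
3) q*(q - 1)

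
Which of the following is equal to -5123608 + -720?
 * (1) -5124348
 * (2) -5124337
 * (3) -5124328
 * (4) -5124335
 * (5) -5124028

-5123608 + -720 = -5124328
3) -5124328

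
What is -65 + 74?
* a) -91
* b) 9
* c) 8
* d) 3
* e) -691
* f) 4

-65 + 74 = 9
b) 9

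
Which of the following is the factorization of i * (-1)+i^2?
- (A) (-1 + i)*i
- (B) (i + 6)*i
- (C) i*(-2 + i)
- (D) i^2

We need to factor i * (-1)+i^2.
The factored form is (-1 + i)*i.
A) (-1 + i)*i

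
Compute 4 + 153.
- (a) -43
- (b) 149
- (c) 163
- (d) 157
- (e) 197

4 + 153 = 157
d) 157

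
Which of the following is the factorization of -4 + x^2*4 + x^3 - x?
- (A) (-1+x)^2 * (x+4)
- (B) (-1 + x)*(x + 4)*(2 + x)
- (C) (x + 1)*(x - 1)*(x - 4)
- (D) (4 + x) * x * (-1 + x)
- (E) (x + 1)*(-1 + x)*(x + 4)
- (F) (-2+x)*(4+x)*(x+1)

We need to factor -4 + x^2*4 + x^3 - x.
The factored form is (x + 1)*(-1 + x)*(x + 4).
E) (x + 1)*(-1 + x)*(x + 4)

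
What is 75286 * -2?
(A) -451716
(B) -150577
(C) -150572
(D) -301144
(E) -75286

75286 * -2 = -150572
C) -150572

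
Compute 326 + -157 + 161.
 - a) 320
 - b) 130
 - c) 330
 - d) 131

First: 326 + -157 = 169
Then: 169 + 161 = 330
c) 330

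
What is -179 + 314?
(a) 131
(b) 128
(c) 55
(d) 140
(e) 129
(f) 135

-179 + 314 = 135
f) 135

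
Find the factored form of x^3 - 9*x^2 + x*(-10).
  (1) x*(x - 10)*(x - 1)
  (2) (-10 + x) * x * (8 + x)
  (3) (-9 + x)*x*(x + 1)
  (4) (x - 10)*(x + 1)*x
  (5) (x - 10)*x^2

We need to factor x^3 - 9*x^2 + x*(-10).
The factored form is (x - 10)*(x + 1)*x.
4) (x - 10)*(x + 1)*x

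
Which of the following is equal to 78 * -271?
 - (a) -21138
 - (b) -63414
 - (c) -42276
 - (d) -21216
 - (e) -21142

78 * -271 = -21138
a) -21138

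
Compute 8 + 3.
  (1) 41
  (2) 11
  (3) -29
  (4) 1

8 + 3 = 11
2) 11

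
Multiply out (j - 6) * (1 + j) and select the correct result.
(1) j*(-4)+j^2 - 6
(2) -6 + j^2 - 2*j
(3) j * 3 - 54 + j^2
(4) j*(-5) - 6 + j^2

Expanding (j - 6) * (1 + j):
= j*(-5) - 6 + j^2
4) j*(-5) - 6 + j^2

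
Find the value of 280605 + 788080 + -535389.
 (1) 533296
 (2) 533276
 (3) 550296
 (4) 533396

First: 280605 + 788080 = 1068685
Then: 1068685 + -535389 = 533296
1) 533296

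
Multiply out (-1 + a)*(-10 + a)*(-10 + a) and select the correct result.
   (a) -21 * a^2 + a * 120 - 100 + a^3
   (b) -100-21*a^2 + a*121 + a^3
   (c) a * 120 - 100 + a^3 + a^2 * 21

Expanding (-1 + a)*(-10 + a)*(-10 + a):
= -21 * a^2 + a * 120 - 100 + a^3
a) -21 * a^2 + a * 120 - 100 + a^3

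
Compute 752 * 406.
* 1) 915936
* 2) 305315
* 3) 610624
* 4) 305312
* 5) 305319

752 * 406 = 305312
4) 305312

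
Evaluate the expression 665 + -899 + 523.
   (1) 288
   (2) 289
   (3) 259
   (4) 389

First: 665 + -899 = -234
Then: -234 + 523 = 289
2) 289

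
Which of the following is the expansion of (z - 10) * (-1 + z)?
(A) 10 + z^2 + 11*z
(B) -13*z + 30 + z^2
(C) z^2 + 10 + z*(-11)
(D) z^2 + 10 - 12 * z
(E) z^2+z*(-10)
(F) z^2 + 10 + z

Expanding (z - 10) * (-1 + z):
= z^2 + 10 + z*(-11)
C) z^2 + 10 + z*(-11)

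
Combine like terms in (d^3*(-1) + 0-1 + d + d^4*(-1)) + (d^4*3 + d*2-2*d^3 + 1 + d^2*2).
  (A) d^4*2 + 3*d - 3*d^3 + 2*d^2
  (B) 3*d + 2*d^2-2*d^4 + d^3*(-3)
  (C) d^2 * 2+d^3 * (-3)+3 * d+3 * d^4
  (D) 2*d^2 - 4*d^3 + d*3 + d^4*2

Adding the polynomials and combining like terms:
(d^3*(-1) + 0 - 1 + d + d^4*(-1)) + (d^4*3 + d*2 - 2*d^3 + 1 + d^2*2)
= d^4*2 + 3*d - 3*d^3 + 2*d^2
A) d^4*2 + 3*d - 3*d^3 + 2*d^2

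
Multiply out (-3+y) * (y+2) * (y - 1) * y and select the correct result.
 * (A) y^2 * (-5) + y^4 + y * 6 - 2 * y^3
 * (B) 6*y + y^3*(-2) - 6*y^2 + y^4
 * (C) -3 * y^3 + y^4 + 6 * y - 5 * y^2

Expanding (-3+y) * (y+2) * (y - 1) * y:
= y^2 * (-5) + y^4 + y * 6 - 2 * y^3
A) y^2 * (-5) + y^4 + y * 6 - 2 * y^3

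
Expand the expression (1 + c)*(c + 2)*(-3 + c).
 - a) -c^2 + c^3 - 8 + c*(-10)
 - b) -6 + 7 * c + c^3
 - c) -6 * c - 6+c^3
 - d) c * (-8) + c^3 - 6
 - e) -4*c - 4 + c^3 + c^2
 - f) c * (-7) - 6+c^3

Expanding (1 + c)*(c + 2)*(-3 + c):
= c * (-7) - 6+c^3
f) c * (-7) - 6+c^3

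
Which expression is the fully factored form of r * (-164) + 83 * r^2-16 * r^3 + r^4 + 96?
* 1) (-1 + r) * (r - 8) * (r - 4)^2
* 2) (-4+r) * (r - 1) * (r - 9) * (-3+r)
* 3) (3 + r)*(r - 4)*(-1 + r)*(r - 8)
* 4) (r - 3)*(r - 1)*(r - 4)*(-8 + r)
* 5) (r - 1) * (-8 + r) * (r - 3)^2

We need to factor r * (-164) + 83 * r^2-16 * r^3 + r^4 + 96.
The factored form is (r - 3)*(r - 1)*(r - 4)*(-8 + r).
4) (r - 3)*(r - 1)*(r - 4)*(-8 + r)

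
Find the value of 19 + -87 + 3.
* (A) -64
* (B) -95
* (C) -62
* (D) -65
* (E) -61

First: 19 + -87 = -68
Then: -68 + 3 = -65
D) -65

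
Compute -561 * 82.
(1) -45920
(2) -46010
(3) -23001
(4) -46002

-561 * 82 = -46002
4) -46002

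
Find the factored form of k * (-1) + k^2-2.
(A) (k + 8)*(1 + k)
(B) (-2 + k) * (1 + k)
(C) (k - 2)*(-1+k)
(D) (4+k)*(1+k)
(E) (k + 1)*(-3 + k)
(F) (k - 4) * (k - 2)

We need to factor k * (-1) + k^2-2.
The factored form is (-2 + k) * (1 + k).
B) (-2 + k) * (1 + k)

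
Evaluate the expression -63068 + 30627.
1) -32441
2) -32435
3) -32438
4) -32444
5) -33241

-63068 + 30627 = -32441
1) -32441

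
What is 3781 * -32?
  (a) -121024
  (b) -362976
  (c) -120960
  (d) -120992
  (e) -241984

3781 * -32 = -120992
d) -120992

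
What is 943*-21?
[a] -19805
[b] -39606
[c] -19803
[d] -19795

943 * -21 = -19803
c) -19803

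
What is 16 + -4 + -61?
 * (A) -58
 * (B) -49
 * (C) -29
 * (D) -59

First: 16 + -4 = 12
Then: 12 + -61 = -49
B) -49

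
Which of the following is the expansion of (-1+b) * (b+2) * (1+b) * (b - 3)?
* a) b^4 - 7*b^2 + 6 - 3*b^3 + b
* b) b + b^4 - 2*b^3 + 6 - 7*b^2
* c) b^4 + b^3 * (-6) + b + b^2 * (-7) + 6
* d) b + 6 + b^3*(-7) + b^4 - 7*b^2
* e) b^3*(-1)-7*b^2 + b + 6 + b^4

Expanding (-1+b) * (b+2) * (1+b) * (b - 3):
= b^3*(-1)-7*b^2 + b + 6 + b^4
e) b^3*(-1)-7*b^2 + b + 6 + b^4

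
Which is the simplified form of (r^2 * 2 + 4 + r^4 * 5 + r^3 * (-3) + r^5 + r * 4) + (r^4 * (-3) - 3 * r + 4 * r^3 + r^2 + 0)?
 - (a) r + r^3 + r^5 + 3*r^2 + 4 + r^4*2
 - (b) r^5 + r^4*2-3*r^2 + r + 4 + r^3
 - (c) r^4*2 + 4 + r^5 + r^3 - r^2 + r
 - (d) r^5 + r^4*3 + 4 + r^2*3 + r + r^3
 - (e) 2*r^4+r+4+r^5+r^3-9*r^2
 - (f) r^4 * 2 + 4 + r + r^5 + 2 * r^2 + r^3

Adding the polynomials and combining like terms:
(r^2*2 + 4 + r^4*5 + r^3*(-3) + r^5 + r*4) + (r^4*(-3) - 3*r + 4*r^3 + r^2 + 0)
= r + r^3 + r^5 + 3*r^2 + 4 + r^4*2
a) r + r^3 + r^5 + 3*r^2 + 4 + r^4*2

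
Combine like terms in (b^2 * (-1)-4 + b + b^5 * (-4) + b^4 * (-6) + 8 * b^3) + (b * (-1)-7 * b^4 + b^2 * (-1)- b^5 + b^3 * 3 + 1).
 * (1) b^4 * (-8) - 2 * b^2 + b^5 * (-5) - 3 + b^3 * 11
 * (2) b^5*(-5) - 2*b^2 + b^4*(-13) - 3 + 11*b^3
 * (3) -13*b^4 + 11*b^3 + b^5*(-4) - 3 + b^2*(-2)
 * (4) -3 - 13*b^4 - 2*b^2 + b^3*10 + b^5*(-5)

Adding the polynomials and combining like terms:
(b^2*(-1) - 4 + b + b^5*(-4) + b^4*(-6) + 8*b^3) + (b*(-1) - 7*b^4 + b^2*(-1) - b^5 + b^3*3 + 1)
= b^5*(-5) - 2*b^2 + b^4*(-13) - 3 + 11*b^3
2) b^5*(-5) - 2*b^2 + b^4*(-13) - 3 + 11*b^3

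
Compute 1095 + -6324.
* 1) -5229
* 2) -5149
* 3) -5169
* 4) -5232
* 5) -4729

1095 + -6324 = -5229
1) -5229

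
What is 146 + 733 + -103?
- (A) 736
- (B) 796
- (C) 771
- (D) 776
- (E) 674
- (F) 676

First: 146 + 733 = 879
Then: 879 + -103 = 776
D) 776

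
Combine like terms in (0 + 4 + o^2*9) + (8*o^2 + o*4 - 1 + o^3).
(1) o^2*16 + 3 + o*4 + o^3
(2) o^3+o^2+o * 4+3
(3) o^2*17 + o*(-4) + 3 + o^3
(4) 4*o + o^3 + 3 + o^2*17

Adding the polynomials and combining like terms:
(0 + 4 + o^2*9) + (8*o^2 + o*4 - 1 + o^3)
= 4*o + o^3 + 3 + o^2*17
4) 4*o + o^3 + 3 + o^2*17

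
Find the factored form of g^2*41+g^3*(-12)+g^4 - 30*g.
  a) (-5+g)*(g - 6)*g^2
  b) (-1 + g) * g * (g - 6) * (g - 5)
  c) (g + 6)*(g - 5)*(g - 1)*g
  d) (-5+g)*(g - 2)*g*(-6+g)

We need to factor g^2*41+g^3*(-12)+g^4 - 30*g.
The factored form is (-1 + g) * g * (g - 6) * (g - 5).
b) (-1 + g) * g * (g - 6) * (g - 5)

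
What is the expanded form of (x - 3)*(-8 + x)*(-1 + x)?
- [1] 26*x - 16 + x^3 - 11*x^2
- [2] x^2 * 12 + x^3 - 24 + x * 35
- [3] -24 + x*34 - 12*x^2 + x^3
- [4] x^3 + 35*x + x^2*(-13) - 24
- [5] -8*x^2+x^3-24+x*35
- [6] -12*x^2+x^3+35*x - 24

Expanding (x - 3)*(-8 + x)*(-1 + x):
= -12*x^2+x^3+35*x - 24
6) -12*x^2+x^3+35*x - 24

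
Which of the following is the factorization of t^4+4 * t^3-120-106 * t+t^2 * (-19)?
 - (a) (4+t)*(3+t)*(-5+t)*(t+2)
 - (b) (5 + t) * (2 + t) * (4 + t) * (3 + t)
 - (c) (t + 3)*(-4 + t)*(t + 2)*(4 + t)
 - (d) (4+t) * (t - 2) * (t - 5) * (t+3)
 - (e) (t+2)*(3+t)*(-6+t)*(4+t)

We need to factor t^4+4 * t^3-120-106 * t+t^2 * (-19).
The factored form is (4+t)*(3+t)*(-5+t)*(t+2).
a) (4+t)*(3+t)*(-5+t)*(t+2)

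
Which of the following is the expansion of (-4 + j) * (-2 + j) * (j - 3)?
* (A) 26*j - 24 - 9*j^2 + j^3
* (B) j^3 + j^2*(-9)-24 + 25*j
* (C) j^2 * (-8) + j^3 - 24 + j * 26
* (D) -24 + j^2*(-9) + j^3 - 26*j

Expanding (-4 + j) * (-2 + j) * (j - 3):
= 26*j - 24 - 9*j^2 + j^3
A) 26*j - 24 - 9*j^2 + j^3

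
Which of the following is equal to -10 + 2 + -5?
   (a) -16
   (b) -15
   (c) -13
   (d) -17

First: -10 + 2 = -8
Then: -8 + -5 = -13
c) -13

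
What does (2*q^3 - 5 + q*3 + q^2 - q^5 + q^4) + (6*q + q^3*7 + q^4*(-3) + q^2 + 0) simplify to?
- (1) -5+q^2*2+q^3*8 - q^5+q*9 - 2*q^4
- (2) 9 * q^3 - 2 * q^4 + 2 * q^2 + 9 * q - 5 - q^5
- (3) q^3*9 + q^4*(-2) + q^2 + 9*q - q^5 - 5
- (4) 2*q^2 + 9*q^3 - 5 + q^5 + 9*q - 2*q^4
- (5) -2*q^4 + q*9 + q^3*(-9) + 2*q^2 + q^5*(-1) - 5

Adding the polynomials and combining like terms:
(2*q^3 - 5 + q*3 + q^2 - q^5 + q^4) + (6*q + q^3*7 + q^4*(-3) + q^2 + 0)
= 9 * q^3 - 2 * q^4 + 2 * q^2 + 9 * q - 5 - q^5
2) 9 * q^3 - 2 * q^4 + 2 * q^2 + 9 * q - 5 - q^5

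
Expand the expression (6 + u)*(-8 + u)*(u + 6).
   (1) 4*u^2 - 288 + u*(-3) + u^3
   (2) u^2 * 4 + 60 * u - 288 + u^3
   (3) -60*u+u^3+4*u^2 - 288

Expanding (6 + u)*(-8 + u)*(u + 6):
= -60*u+u^3+4*u^2 - 288
3) -60*u+u^3+4*u^2 - 288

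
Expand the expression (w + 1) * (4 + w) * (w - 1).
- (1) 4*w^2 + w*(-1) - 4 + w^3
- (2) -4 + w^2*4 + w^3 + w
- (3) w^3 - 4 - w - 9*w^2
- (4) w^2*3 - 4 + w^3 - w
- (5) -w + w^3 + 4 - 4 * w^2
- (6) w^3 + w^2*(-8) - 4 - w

Expanding (w + 1) * (4 + w) * (w - 1):
= 4*w^2 + w*(-1) - 4 + w^3
1) 4*w^2 + w*(-1) - 4 + w^3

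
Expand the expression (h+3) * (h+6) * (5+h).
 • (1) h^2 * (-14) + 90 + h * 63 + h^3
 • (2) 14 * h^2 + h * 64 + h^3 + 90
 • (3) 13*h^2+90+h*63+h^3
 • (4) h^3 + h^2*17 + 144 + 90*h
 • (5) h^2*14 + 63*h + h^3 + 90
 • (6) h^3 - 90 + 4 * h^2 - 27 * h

Expanding (h+3) * (h+6) * (5+h):
= h^2*14 + 63*h + h^3 + 90
5) h^2*14 + 63*h + h^3 + 90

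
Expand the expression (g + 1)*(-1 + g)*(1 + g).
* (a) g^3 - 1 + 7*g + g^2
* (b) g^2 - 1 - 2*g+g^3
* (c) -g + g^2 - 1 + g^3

Expanding (g + 1)*(-1 + g)*(1 + g):
= -g + g^2 - 1 + g^3
c) -g + g^2 - 1 + g^3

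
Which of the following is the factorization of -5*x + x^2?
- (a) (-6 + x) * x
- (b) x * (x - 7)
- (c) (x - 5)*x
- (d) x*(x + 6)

We need to factor -5*x + x^2.
The factored form is (x - 5)*x.
c) (x - 5)*x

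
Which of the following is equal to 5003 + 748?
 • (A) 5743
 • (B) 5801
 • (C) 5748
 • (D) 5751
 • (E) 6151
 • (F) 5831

5003 + 748 = 5751
D) 5751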